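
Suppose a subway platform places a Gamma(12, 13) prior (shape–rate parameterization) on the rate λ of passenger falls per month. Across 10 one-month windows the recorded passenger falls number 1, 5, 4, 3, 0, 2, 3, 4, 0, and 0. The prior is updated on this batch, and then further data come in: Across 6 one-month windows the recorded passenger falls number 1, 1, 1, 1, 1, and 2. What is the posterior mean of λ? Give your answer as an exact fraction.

Total count: 1 + 5 + 4 + 3 + 0 + 2 + 3 + 4 + 0 + 0 = 22.
Total exposure: 10 months.
After the first batch: Gamma(12 + 22, 13 + 10) = Gamma(34, 23).
Total count: 1 + 1 + 1 + 1 + 1 + 2 = 7.
Total exposure: 6 months.
After the second batch: Gamma(34 + 7, 23 + 6) = Gamma(41, 29).
Posterior mean = α'/β' = 41/29.

41/29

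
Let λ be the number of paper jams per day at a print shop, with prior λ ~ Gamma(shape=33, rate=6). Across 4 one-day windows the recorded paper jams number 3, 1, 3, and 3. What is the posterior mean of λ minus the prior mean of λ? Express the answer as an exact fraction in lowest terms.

-6/5

Total count: 3 + 1 + 3 + 3 = 10.
Total exposure: 4 days.
By Gamma–Poisson conjugacy, the posterior is Gamma(α + Σx, β + Σt) = Gamma(33 + 10, 6 + 4) = Gamma(43, 10).
Posterior mean = 43/10 = 43/10; prior mean = 33/6 = 11/2. Difference = 43/10 − 11/2 = -6/5.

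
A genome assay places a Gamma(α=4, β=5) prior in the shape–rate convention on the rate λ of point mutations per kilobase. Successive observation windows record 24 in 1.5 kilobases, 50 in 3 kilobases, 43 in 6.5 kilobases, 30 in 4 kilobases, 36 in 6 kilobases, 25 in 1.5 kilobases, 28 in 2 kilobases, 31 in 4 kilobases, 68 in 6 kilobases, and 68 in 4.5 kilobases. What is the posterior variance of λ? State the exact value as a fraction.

37/176

Total count: 24 + 50 + 43 + 30 + 36 + 25 + 28 + 31 + 68 + 68 = 403.
Total exposure: 1.5 + 3 + 6.5 + 4 + 6 + 1.5 + 2 + 4 + 6 + 4.5 = 39 kilobases.
Gamma(α, β) with Poisson data over total exposure Σt gives posterior Gamma(α+Σx, β+Σt) = Gamma(407, 44).
Posterior variance = α'/β'² = 407/1936 = 37/176.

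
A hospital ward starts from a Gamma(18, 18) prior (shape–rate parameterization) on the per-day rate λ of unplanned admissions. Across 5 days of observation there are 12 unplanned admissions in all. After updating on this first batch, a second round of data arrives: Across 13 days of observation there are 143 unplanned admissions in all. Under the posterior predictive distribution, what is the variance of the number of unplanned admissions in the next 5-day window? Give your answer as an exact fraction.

35465/1296

Total count 12 over total exposure 5 days.
After the first batch: Gamma(18 + 12, 18 + 5) = Gamma(30, 23).
Total count 143 over total exposure 13 days.
After the second batch: Gamma(30 + 143, 23 + 13) = Gamma(173, 36).
The posterior predictive for a window of length T is Negative Binomial with variance T·α'·(β'+T)/β'² = 5·173·41/1296 = 35465/1296.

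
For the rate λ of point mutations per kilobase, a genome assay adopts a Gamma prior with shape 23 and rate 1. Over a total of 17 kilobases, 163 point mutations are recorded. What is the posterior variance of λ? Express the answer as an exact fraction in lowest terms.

31/54

Total count 163 over total exposure 17 kilobases.
Gamma(α, β) with Poisson data over total exposure Σt gives posterior Gamma(α+Σx, β+Σt) = Gamma(186, 18).
Posterior variance = α'/β'² = 186/324 = 31/54.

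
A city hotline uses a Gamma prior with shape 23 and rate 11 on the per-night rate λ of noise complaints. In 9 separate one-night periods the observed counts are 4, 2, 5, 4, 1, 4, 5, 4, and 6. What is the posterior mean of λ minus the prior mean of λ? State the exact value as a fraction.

89/110

Total count: 4 + 2 + 5 + 4 + 1 + 4 + 5 + 4 + 6 = 35.
Total exposure: 9 nights.
The Gamma prior is conjugate for the Poisson rate, so λ | data ~ Gamma(23+35, 11+9) = Gamma(58, 20).
Posterior mean = 58/20 = 29/10; prior mean = 23/11 = 23/11. Difference = 29/10 − 23/11 = 89/110.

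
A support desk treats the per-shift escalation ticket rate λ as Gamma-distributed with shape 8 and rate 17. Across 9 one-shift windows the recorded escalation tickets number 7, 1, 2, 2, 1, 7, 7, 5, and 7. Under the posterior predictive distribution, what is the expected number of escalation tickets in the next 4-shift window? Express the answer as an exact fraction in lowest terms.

94/13

Total count: 7 + 1 + 2 + 2 + 1 + 7 + 7 + 5 + 7 = 39.
Total exposure: 9 shifts.
The Gamma prior is conjugate for the Poisson rate, so λ | data ~ Gamma(8+39, 17+9) = Gamma(47, 26).
Predictive mean over a 4-shift window = T·E[λ|data] = 4·47/26 = 94/13.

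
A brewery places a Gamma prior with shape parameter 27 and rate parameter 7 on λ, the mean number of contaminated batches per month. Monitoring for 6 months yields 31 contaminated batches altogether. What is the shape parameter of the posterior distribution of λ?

Total count 31 over total exposure 6 months.
Conjugate update: add total count to the shape and total exposure to the rate, giving Gamma(58, 13).

58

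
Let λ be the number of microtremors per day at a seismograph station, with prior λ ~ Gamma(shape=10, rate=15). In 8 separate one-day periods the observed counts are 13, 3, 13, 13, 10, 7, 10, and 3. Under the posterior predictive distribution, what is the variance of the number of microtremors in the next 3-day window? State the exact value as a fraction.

Total count: 13 + 3 + 13 + 13 + 10 + 7 + 10 + 3 = 72.
Total exposure: 8 days.
The Gamma prior is conjugate for the Poisson rate, so λ | data ~ Gamma(10+72, 15+8) = Gamma(82, 23).
The posterior predictive for a window of length T is Negative Binomial with variance T·α'·(β'+T)/β'² = 3·82·26/529 = 6396/529.

6396/529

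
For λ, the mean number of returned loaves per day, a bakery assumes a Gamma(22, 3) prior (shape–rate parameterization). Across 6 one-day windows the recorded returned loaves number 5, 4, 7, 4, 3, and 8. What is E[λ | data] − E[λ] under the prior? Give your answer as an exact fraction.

Total count: 5 + 4 + 7 + 4 + 3 + 8 = 31.
Total exposure: 6 days.
Gamma(α, β) with Poisson data over total exposure Σt gives posterior Gamma(α+Σx, β+Σt) = Gamma(53, 9).
Posterior mean = 53/9 = 53/9; prior mean = 22/3 = 22/3. Difference = 53/9 − 22/3 = -13/9.

-13/9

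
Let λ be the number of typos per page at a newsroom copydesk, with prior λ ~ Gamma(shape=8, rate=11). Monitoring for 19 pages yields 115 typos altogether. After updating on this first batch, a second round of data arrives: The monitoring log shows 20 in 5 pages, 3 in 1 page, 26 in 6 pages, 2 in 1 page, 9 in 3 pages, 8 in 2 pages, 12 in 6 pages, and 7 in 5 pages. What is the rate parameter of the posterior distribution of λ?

59

Total count 115 over total exposure 19 pages.
After the first batch: Gamma(8 + 115, 11 + 19) = Gamma(123, 30).
Total count: 20 + 3 + 26 + 2 + 9 + 8 + 12 + 7 = 87.
Total exposure: 5 + 1 + 6 + 1 + 3 + 2 + 6 + 5 = 29 pages.
After the second batch: Gamma(123 + 87, 30 + 29) = Gamma(210, 59).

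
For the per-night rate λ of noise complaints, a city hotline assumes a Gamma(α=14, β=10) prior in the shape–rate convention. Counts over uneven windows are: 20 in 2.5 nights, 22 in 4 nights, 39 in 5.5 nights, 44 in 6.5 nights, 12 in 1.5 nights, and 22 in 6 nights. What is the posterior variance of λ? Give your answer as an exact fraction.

Total count: 20 + 22 + 39 + 44 + 12 + 22 = 159.
Total exposure: 2.5 + 4 + 5.5 + 6.5 + 1.5 + 6 = 26 nights.
The Gamma prior is conjugate for the Poisson rate, so λ | data ~ Gamma(14+159, 10+26) = Gamma(173, 36).
Posterior variance = α'/β'² = 173/1296.

173/1296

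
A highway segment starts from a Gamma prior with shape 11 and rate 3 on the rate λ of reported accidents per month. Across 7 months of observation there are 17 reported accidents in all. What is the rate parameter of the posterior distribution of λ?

10

Total count 17 over total exposure 7 months.
Conjugate update: add total count to the shape and total exposure to the rate, giving Gamma(28, 10).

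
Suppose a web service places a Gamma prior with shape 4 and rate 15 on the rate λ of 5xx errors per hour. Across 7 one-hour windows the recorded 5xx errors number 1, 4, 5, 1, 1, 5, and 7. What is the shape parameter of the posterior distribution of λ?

Total count: 1 + 4 + 5 + 1 + 1 + 5 + 7 = 24.
Total exposure: 7 hours.
Gamma(α, β) with Poisson data over total exposure Σt gives posterior Gamma(α+Σx, β+Σt) = Gamma(28, 22).

28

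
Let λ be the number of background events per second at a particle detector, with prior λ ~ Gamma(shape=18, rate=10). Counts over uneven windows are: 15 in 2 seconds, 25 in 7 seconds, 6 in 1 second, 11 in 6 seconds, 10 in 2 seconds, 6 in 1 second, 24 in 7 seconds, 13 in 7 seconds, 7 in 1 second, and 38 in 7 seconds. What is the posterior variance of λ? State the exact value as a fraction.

173/2601

Total count: 15 + 25 + 6 + 11 + 10 + 6 + 24 + 13 + 7 + 38 = 155.
Total exposure: 2 + 7 + 1 + 6 + 2 + 1 + 7 + 7 + 1 + 7 = 41 seconds.
Posterior: α' = 18 + 155 = 173, β' = 10 + 41 = 51.
Posterior variance = α'/β'² = 173/2601.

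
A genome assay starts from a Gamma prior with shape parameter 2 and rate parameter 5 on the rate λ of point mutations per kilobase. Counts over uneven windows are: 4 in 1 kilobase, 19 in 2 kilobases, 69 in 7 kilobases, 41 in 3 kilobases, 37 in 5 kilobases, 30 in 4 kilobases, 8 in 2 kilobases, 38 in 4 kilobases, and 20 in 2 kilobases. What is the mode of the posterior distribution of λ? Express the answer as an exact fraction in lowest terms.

267/35

Total count: 4 + 19 + 69 + 41 + 37 + 30 + 8 + 38 + 20 = 266.
Total exposure: 1 + 2 + 7 + 3 + 5 + 4 + 2 + 4 + 2 = 30 kilobases.
Conjugate update: add total count to the shape and total exposure to the rate, giving Gamma(268, 35).
Posterior mode = (α'−1)/β' = 267/35.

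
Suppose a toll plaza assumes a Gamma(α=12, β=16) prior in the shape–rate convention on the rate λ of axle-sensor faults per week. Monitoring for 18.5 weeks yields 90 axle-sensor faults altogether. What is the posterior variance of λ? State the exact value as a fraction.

Total count 90 over total exposure 18.5 weeks.
Posterior: α' = 12 + 90 = 102, β' = 16 + 18.5 = 69/2.
Posterior variance = α'/β'² = 102/(4761/4) = 136/1587.

136/1587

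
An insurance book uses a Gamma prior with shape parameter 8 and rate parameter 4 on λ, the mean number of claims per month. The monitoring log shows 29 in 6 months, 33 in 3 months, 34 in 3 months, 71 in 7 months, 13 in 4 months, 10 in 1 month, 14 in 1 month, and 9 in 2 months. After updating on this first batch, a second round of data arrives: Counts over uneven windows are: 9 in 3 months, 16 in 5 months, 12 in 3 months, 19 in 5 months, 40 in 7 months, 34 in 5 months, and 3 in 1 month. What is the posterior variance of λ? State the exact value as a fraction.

Total count: 29 + 33 + 34 + 71 + 13 + 10 + 14 + 9 = 213.
Total exposure: 6 + 3 + 3 + 7 + 4 + 1 + 1 + 2 = 27 months.
After the first batch: Gamma(8 + 213, 4 + 27) = Gamma(221, 31).
Total count: 9 + 16 + 12 + 19 + 40 + 34 + 3 = 133.
Total exposure: 3 + 5 + 3 + 5 + 7 + 5 + 1 = 29 months.
After the second batch: Gamma(221 + 133, 31 + 29) = Gamma(354, 60).
Posterior variance = α'/β'² = 354/3600 = 59/600.

59/600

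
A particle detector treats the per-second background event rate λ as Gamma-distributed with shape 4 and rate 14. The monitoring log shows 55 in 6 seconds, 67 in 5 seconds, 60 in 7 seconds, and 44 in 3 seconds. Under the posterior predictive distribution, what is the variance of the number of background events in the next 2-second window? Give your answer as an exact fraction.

3404/245

Total count: 55 + 67 + 60 + 44 = 226.
Total exposure: 6 + 5 + 7 + 3 = 21 seconds.
Gamma(α, β) with Poisson data over total exposure Σt gives posterior Gamma(α+Σx, β+Σt) = Gamma(230, 35).
The posterior predictive for a window of length T is Negative Binomial with variance T·α'·(β'+T)/β'² = 2·230·37/1225 = 3404/245.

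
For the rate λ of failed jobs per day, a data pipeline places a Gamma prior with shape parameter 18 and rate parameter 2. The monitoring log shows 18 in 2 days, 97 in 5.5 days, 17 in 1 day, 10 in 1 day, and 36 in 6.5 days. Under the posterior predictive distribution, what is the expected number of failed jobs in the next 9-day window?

Total count: 18 + 97 + 17 + 10 + 36 = 178.
Total exposure: 2 + 5.5 + 1 + 1 + 6.5 = 16 days.
Conjugate update: add total count to the shape and total exposure to the rate, giving Gamma(196, 18).
Predictive mean over a 9-day window = T·E[λ|data] = 9·196/18 = 98.

98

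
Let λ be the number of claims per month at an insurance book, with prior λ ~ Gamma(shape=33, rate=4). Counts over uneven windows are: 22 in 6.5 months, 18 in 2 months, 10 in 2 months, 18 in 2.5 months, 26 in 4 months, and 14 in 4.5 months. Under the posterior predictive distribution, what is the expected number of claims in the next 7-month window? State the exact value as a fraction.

658/17

Total count: 22 + 18 + 10 + 18 + 26 + 14 = 108.
Total exposure: 6.5 + 2 + 2 + 2.5 + 4 + 4.5 = 21.5 months.
By Gamma–Poisson conjugacy, the posterior is Gamma(α + Σx, β + Σt) = Gamma(33 + 108, 4 + 21.5) = Gamma(141, 51/2).
Predictive mean over a 7-month window = T·E[λ|data] = 7·141/(51/2) = 658/17.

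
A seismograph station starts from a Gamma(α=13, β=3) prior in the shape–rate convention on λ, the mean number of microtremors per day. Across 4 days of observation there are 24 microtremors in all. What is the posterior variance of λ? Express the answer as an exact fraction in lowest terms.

37/49

Total count 24 over total exposure 4 days.
Gamma(α, β) with Poisson data over total exposure Σt gives posterior Gamma(α+Σx, β+Σt) = Gamma(37, 7).
Posterior variance = α'/β'² = 37/49.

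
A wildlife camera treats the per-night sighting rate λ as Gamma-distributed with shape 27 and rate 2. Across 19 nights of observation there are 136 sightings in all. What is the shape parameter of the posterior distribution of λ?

163

Total count 136 over total exposure 19 nights.
By Gamma–Poisson conjugacy, the posterior is Gamma(α + Σx, β + Σt) = Gamma(27 + 136, 2 + 19) = Gamma(163, 21).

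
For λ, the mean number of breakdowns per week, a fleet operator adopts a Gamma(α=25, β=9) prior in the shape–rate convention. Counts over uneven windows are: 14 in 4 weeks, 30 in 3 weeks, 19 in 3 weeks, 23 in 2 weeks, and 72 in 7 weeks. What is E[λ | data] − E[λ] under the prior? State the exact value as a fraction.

Total count: 14 + 30 + 19 + 23 + 72 = 158.
Total exposure: 4 + 3 + 3 + 2 + 7 = 19 weeks.
Gamma(α, β) with Poisson data over total exposure Σt gives posterior Gamma(α+Σx, β+Σt) = Gamma(183, 28).
Posterior mean = 183/28 = 183/28; prior mean = 25/9 = 25/9. Difference = 183/28 − 25/9 = 947/252.

947/252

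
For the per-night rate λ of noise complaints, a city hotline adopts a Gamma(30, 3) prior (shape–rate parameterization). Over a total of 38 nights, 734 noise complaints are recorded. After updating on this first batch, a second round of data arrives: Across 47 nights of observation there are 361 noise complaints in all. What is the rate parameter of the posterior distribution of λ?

Total count 734 over total exposure 38 nights.
After the first batch: Gamma(30 + 734, 3 + 38) = Gamma(764, 41).
Total count 361 over total exposure 47 nights.
After the second batch: Gamma(764 + 361, 41 + 47) = Gamma(1125, 88).

88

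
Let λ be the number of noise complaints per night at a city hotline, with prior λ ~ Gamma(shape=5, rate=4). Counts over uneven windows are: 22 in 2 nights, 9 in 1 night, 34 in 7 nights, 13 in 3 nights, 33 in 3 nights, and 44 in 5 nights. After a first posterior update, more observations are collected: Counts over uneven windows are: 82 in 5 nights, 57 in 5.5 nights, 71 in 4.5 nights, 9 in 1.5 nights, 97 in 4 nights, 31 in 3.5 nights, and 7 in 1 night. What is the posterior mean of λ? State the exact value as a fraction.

257/25

Total count: 22 + 9 + 34 + 13 + 33 + 44 = 155.
Total exposure: 2 + 1 + 7 + 3 + 3 + 5 = 21 nights.
After the first batch: Gamma(5 + 155, 4 + 21) = Gamma(160, 25).
Total count: 82 + 57 + 71 + 9 + 97 + 31 + 7 = 354.
Total exposure: 5 + 5.5 + 4.5 + 1.5 + 4 + 3.5 + 1 = 25 nights.
After the second batch: Gamma(160 + 354, 25 + 25) = Gamma(514, 50).
Posterior mean = α'/β' = 514/50 = 257/25.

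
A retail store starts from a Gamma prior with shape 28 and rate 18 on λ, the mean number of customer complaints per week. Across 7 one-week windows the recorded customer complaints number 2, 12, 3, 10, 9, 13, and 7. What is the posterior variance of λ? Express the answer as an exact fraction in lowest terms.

84/625

Total count: 2 + 12 + 3 + 10 + 9 + 13 + 7 = 56.
Total exposure: 7 weeks.
Gamma(α, β) with Poisson data over total exposure Σt gives posterior Gamma(α+Σx, β+Σt) = Gamma(84, 25).
Posterior variance = α'/β'² = 84/625.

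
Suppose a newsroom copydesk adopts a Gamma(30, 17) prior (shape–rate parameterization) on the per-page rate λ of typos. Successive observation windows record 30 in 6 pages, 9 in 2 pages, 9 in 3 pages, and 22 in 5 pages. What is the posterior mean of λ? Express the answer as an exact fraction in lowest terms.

Total count: 30 + 9 + 9 + 22 = 70.
Total exposure: 6 + 2 + 3 + 5 = 16 pages.
Posterior: α' = 30 + 70 = 100, β' = 17 + 16 = 33.
Posterior mean = α'/β' = 100/33.

100/33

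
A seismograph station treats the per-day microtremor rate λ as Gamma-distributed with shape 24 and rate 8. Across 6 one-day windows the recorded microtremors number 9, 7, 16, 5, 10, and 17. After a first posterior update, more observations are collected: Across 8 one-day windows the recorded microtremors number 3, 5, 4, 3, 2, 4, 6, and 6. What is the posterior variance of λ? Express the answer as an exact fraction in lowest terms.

1/4

Total count: 9 + 7 + 16 + 5 + 10 + 17 = 64.
Total exposure: 6 days.
After the first batch: Gamma(24 + 64, 8 + 6) = Gamma(88, 14).
Total count: 3 + 5 + 4 + 3 + 2 + 4 + 6 + 6 = 33.
Total exposure: 8 days.
After the second batch: Gamma(88 + 33, 14 + 8) = Gamma(121, 22).
Posterior variance = α'/β'² = 121/484 = 1/4.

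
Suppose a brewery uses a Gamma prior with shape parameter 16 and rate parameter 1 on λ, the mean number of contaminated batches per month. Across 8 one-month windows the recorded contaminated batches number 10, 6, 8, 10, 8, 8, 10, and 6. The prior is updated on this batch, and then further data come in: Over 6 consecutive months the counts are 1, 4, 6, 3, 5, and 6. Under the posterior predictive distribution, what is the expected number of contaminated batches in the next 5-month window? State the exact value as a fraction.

107/3

Total count: 10 + 6 + 8 + 10 + 8 + 8 + 10 + 6 = 66.
Total exposure: 8 months.
After the first batch: Gamma(16 + 66, 1 + 8) = Gamma(82, 9).
Total count: 1 + 4 + 6 + 3 + 5 + 6 = 25.
Total exposure: 6 months.
After the second batch: Gamma(82 + 25, 9 + 6) = Gamma(107, 15).
Predictive mean over a 5-month window = T·E[λ|data] = 5·107/15 = 107/3.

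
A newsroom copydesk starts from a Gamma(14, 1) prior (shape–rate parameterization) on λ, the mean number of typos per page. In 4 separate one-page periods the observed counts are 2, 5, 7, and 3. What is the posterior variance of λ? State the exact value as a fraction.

Total count: 2 + 5 + 7 + 3 = 17.
Total exposure: 4 pages.
By Gamma–Poisson conjugacy, the posterior is Gamma(α + Σx, β + Σt) = Gamma(14 + 17, 1 + 4) = Gamma(31, 5).
Posterior variance = α'/β'² = 31/25.

31/25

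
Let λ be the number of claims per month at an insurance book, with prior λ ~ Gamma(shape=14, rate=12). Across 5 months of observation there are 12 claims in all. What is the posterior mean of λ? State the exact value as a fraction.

26/17

Total count 12 over total exposure 5 months.
The Gamma prior is conjugate for the Poisson rate, so λ | data ~ Gamma(14+12, 12+5) = Gamma(26, 17).
Posterior mean = α'/β' = 26/17.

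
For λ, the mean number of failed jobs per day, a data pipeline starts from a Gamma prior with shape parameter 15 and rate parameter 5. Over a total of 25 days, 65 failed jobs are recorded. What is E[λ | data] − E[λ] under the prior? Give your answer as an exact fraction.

Total count 65 over total exposure 25 days.
The Gamma prior is conjugate for the Poisson rate, so λ | data ~ Gamma(15+65, 5+25) = Gamma(80, 30).
Posterior mean = 80/30 = 8/3; prior mean = 15/5 = 3. Difference = 8/3 − 3 = -1/3.

-1/3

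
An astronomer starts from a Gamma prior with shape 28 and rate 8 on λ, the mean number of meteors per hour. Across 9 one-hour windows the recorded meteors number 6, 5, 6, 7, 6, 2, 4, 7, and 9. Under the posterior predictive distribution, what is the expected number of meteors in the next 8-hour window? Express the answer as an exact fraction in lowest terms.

Total count: 6 + 5 + 6 + 7 + 6 + 2 + 4 + 7 + 9 = 52.
Total exposure: 9 hours.
Posterior: α' = 28 + 52 = 80, β' = 8 + 9 = 17.
Predictive mean over an 8-hour window = T·E[λ|data] = 8·80/17 = 640/17.

640/17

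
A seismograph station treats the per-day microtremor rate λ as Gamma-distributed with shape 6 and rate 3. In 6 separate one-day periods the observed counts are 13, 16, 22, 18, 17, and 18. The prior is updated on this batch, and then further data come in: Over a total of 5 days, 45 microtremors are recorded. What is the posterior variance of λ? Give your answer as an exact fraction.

Total count: 13 + 16 + 22 + 18 + 17 + 18 = 104.
Total exposure: 6 days.
After the first batch: Gamma(6 + 104, 3 + 6) = Gamma(110, 9).
Total count 45 over total exposure 5 days.
After the second batch: Gamma(110 + 45, 9 + 5) = Gamma(155, 14).
Posterior variance = α'/β'² = 155/196.

155/196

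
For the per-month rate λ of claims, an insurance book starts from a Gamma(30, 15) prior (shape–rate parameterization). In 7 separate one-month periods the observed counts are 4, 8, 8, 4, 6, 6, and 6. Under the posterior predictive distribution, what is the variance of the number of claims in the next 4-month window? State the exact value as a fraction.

Total count: 4 + 8 + 8 + 4 + 6 + 6 + 6 = 42.
Total exposure: 7 months.
Gamma(α, β) with Poisson data over total exposure Σt gives posterior Gamma(α+Σx, β+Σt) = Gamma(72, 22).
The posterior predictive for a window of length T is Negative Binomial with variance T·α'·(β'+T)/β'² = 4·72·26/484 = 1872/121.

1872/121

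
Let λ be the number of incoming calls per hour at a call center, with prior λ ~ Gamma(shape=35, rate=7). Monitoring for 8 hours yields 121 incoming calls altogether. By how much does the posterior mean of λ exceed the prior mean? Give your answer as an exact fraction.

27/5

Total count 121 over total exposure 8 hours.
By Gamma–Poisson conjugacy, the posterior is Gamma(α + Σx, β + Σt) = Gamma(35 + 121, 7 + 8) = Gamma(156, 15).
Posterior mean = 156/15 = 52/5; prior mean = 35/7 = 5. Difference = 52/5 − 5 = 27/5.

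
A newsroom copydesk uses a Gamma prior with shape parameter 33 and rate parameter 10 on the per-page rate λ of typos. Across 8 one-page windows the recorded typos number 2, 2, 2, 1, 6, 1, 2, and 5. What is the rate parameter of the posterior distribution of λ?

Total count: 2 + 2 + 2 + 1 + 6 + 1 + 2 + 5 = 21.
Total exposure: 8 pages.
The Gamma prior is conjugate for the Poisson rate, so λ | data ~ Gamma(33+21, 10+8) = Gamma(54, 18).

18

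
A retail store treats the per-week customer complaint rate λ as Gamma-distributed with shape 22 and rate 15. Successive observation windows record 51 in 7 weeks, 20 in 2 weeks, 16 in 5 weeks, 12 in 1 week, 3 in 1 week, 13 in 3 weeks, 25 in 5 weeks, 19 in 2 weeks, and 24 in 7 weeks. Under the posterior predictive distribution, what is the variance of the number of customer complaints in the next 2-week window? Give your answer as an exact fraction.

Total count: 51 + 20 + 16 + 12 + 3 + 13 + 25 + 19 + 24 = 183.
Total exposure: 7 + 2 + 5 + 1 + 1 + 3 + 5 + 2 + 7 = 33 weeks.
Posterior: α' = 22 + 183 = 205, β' = 15 + 33 = 48.
The posterior predictive for a window of length T is Negative Binomial with variance T·α'·(β'+T)/β'² = 2·205·50/2304 = 5125/576.

5125/576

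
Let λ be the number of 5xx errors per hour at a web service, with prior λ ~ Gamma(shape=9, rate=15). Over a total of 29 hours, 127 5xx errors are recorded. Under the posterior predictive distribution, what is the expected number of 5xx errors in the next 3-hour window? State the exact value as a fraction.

Total count 127 over total exposure 29 hours.
Posterior: α' = 9 + 127 = 136, β' = 15 + 29 = 44.
Predictive mean over a 3-hour window = T·E[λ|data] = 3·136/44 = 102/11.

102/11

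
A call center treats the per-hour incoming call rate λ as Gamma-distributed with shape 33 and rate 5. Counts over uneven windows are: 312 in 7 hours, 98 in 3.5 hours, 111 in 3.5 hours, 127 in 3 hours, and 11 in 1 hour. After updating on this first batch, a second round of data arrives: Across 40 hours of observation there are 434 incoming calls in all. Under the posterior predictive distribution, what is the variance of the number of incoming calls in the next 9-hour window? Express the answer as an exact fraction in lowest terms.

Total count: 312 + 98 + 111 + 127 + 11 = 659.
Total exposure: 7 + 3.5 + 3.5 + 3 + 1 = 18 hours.
After the first batch: Gamma(33 + 659, 5 + 18) = Gamma(692, 23).
Total count 434 over total exposure 40 hours.
After the second batch: Gamma(692 + 434, 23 + 40) = Gamma(1126, 63).
The posterior predictive for a window of length T is Negative Binomial with variance T·α'·(β'+T)/β'² = 9·1126·72/3969 = 9008/49.

9008/49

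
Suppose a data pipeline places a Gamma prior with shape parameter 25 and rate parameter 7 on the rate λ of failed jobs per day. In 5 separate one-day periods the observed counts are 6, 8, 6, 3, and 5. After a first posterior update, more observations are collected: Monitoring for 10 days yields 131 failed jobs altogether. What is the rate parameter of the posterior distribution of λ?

Total count: 6 + 8 + 6 + 3 + 5 = 28.
Total exposure: 5 days.
After the first batch: Gamma(25 + 28, 7 + 5) = Gamma(53, 12).
Total count 131 over total exposure 10 days.
After the second batch: Gamma(53 + 131, 12 + 10) = Gamma(184, 22).

22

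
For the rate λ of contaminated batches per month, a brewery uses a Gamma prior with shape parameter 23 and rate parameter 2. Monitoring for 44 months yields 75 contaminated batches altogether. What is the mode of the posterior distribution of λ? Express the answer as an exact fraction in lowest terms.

Total count 75 over total exposure 44 months.
The Gamma prior is conjugate for the Poisson rate, so λ | data ~ Gamma(23+75, 2+44) = Gamma(98, 46).
Posterior mode = (α'−1)/β' = 97/46.

97/46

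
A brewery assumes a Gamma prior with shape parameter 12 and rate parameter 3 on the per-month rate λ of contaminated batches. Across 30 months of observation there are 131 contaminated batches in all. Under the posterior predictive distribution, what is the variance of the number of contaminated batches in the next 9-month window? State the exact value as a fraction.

546/11

Total count 131 over total exposure 30 months.
Posterior: α' = 12 + 131 = 143, β' = 3 + 30 = 33.
The posterior predictive for a window of length T is Negative Binomial with variance T·α'·(β'+T)/β'² = 9·143·42/1089 = 546/11.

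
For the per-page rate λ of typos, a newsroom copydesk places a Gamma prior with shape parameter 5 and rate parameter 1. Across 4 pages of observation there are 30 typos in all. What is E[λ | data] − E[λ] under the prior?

Total count 30 over total exposure 4 pages.
Conjugate update: add total count to the shape and total exposure to the rate, giving Gamma(35, 5).
Posterior mean = 35/5 = 7; prior mean = 5/1 = 5. Difference = 7 − 5 = 2.

2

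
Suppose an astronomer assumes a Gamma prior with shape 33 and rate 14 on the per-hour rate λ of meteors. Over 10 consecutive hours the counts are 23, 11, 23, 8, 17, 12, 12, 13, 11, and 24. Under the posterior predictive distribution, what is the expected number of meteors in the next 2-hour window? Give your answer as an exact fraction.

187/12

Total count: 23 + 11 + 23 + 8 + 17 + 12 + 12 + 13 + 11 + 24 = 154.
Total exposure: 10 hours.
Gamma(α, β) with Poisson data over total exposure Σt gives posterior Gamma(α+Σx, β+Σt) = Gamma(187, 24).
Predictive mean over a 2-hour window = T·E[λ|data] = 2·187/24 = 187/12.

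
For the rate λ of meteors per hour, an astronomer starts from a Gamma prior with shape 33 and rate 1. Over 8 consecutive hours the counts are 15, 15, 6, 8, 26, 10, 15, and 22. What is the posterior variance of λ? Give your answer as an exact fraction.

Total count: 15 + 15 + 6 + 8 + 26 + 10 + 15 + 22 = 117.
Total exposure: 8 hours.
The Gamma prior is conjugate for the Poisson rate, so λ | data ~ Gamma(33+117, 1+8) = Gamma(150, 9).
Posterior variance = α'/β'² = 150/81 = 50/27.

50/27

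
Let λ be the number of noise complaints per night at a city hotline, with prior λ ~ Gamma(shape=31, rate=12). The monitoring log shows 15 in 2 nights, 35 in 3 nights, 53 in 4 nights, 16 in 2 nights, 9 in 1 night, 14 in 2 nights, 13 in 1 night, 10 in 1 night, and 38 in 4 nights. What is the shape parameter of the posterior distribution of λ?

Total count: 15 + 35 + 53 + 16 + 9 + 14 + 13 + 10 + 38 = 203.
Total exposure: 2 + 3 + 4 + 2 + 1 + 2 + 1 + 1 + 4 = 20 nights.
Conjugate update: add total count to the shape and total exposure to the rate, giving Gamma(234, 32).

234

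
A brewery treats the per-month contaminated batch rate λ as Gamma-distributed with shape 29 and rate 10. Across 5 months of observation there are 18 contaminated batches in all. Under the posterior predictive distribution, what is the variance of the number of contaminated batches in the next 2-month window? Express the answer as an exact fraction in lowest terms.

1598/225

Total count 18 over total exposure 5 months.
Conjugate update: add total count to the shape and total exposure to the rate, giving Gamma(47, 15).
The posterior predictive for a window of length T is Negative Binomial with variance T·α'·(β'+T)/β'² = 2·47·17/225 = 1598/225.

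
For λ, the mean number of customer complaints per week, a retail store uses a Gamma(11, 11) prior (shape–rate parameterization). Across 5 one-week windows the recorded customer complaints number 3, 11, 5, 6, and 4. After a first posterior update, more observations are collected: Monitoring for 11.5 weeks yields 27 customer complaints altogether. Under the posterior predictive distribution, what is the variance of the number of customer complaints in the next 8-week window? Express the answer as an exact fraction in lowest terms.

76112/3025

Total count: 3 + 11 + 5 + 6 + 4 = 29.
Total exposure: 5 weeks.
After the first batch: Gamma(11 + 29, 11 + 5) = Gamma(40, 16).
Total count 27 over total exposure 11.5 weeks.
After the second batch: Gamma(40 + 27, 16 + 11.5) = Gamma(67, 55/2).
The posterior predictive for a window of length T is Negative Binomial with variance T·α'·(β'+T)/β'² = 8·67·(71/2)/(3025/4) = 76112/3025.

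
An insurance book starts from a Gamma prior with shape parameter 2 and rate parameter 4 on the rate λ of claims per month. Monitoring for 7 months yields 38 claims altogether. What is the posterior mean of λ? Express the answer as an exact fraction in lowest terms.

40/11

Total count 38 over total exposure 7 months.
By Gamma–Poisson conjugacy, the posterior is Gamma(α + Σx, β + Σt) = Gamma(2 + 38, 4 + 7) = Gamma(40, 11).
Posterior mean = α'/β' = 40/11.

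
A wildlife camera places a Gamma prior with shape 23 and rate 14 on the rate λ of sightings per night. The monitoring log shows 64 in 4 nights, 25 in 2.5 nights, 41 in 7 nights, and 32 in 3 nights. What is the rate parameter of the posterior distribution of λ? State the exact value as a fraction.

61/2

Total count: 64 + 25 + 41 + 32 = 162.
Total exposure: 4 + 2.5 + 7 + 3 = 16.5 nights.
Gamma(α, β) with Poisson data over total exposure Σt gives posterior Gamma(α+Σx, β+Σt) = Gamma(185, 61/2).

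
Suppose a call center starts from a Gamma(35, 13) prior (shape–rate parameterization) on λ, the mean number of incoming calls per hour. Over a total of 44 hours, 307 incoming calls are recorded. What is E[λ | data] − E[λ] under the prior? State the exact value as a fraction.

43/13

Total count 307 over total exposure 44 hours.
Conjugate update: add total count to the shape and total exposure to the rate, giving Gamma(342, 57).
Posterior mean = 342/57 = 6; prior mean = 35/13 = 35/13. Difference = 6 − 35/13 = 43/13.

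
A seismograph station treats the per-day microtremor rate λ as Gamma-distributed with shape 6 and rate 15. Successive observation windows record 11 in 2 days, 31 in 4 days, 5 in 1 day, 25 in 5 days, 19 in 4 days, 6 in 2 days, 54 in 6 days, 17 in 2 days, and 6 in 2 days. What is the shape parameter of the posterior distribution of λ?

Total count: 11 + 31 + 5 + 25 + 19 + 6 + 54 + 17 + 6 = 174.
Total exposure: 2 + 4 + 1 + 5 + 4 + 2 + 6 + 2 + 2 = 28 days.
Posterior: α' = 6 + 174 = 180, β' = 15 + 28 = 43.

180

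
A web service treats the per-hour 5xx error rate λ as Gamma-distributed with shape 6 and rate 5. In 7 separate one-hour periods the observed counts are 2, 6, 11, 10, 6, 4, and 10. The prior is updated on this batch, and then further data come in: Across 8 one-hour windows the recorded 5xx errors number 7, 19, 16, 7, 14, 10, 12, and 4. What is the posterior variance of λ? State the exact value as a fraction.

9/25

Total count: 2 + 6 + 11 + 10 + 6 + 4 + 10 = 49.
Total exposure: 7 hours.
After the first batch: Gamma(6 + 49, 5 + 7) = Gamma(55, 12).
Total count: 7 + 19 + 16 + 7 + 14 + 10 + 12 + 4 = 89.
Total exposure: 8 hours.
After the second batch: Gamma(55 + 89, 12 + 8) = Gamma(144, 20).
Posterior variance = α'/β'² = 144/400 = 9/25.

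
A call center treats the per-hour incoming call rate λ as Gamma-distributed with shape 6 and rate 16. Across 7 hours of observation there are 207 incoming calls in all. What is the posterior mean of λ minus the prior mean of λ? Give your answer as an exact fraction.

1635/184

Total count 207 over total exposure 7 hours.
Gamma(α, β) with Poisson data over total exposure Σt gives posterior Gamma(α+Σx, β+Σt) = Gamma(213, 23).
Posterior mean = 213/23 = 213/23; prior mean = 6/16 = 3/8. Difference = 213/23 − 3/8 = 1635/184.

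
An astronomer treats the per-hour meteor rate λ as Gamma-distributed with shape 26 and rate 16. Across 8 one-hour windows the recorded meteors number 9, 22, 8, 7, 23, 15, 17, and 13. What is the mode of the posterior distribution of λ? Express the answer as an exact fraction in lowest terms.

Total count: 9 + 22 + 8 + 7 + 23 + 15 + 17 + 13 = 114.
Total exposure: 8 hours.
By Gamma–Poisson conjugacy, the posterior is Gamma(α + Σx, β + Σt) = Gamma(26 + 114, 16 + 8) = Gamma(140, 24).
Posterior mode = (α'−1)/β' = 139/24.

139/24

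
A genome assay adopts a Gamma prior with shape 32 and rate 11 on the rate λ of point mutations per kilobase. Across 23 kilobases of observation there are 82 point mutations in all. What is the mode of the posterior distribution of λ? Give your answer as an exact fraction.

113/34

Total count 82 over total exposure 23 kilobases.
The Gamma prior is conjugate for the Poisson rate, so λ | data ~ Gamma(32+82, 11+23) = Gamma(114, 34).
Posterior mode = (α'−1)/β' = 113/34.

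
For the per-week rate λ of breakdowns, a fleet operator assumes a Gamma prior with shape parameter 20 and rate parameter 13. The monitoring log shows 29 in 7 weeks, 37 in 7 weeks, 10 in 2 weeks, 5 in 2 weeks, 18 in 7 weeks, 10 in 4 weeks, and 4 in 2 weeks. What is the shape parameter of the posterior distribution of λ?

133

Total count: 29 + 37 + 10 + 5 + 18 + 10 + 4 = 113.
Total exposure: 7 + 7 + 2 + 2 + 7 + 4 + 2 = 31 weeks.
Conjugate update: add total count to the shape and total exposure to the rate, giving Gamma(133, 44).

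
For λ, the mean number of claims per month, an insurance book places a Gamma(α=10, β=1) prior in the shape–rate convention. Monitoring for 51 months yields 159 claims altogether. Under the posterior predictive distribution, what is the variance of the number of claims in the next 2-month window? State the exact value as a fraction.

Total count 159 over total exposure 51 months.
Posterior: α' = 10 + 159 = 169, β' = 1 + 51 = 52.
The posterior predictive for a window of length T is Negative Binomial with variance T·α'·(β'+T)/β'² = 2·169·54/2704 = 27/4.

27/4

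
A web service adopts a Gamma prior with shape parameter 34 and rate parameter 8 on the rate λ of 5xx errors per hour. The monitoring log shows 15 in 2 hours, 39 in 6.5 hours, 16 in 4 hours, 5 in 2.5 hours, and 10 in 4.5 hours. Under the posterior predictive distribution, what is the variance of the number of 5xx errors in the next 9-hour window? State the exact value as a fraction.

Total count: 15 + 39 + 16 + 5 + 10 = 85.
Total exposure: 2 + 6.5 + 4 + 2.5 + 4.5 = 19.5 hours.
The Gamma prior is conjugate for the Poisson rate, so λ | data ~ Gamma(34+85, 8+19.5) = Gamma(119, 55/2).
The posterior predictive for a window of length T is Negative Binomial with variance T·α'·(β'+T)/β'² = 9·119·(73/2)/(3025/4) = 156366/3025.

156366/3025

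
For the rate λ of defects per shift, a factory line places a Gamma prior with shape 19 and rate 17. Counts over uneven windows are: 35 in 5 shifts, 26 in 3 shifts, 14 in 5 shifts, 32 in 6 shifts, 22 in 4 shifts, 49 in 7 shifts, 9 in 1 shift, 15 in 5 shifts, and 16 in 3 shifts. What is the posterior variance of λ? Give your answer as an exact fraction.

Total count: 35 + 26 + 14 + 32 + 22 + 49 + 9 + 15 + 16 = 218.
Total exposure: 5 + 3 + 5 + 6 + 4 + 7 + 1 + 5 + 3 = 39 shifts.
Conjugate update: add total count to the shape and total exposure to the rate, giving Gamma(237, 56).
Posterior variance = α'/β'² = 237/3136.

237/3136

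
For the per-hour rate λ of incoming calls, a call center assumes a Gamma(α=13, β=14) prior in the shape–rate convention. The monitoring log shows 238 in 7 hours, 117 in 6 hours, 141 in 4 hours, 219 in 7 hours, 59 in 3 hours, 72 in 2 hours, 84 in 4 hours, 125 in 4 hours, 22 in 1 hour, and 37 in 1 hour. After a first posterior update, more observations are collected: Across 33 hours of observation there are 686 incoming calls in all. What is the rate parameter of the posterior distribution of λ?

Total count: 238 + 117 + 141 + 219 + 59 + 72 + 84 + 125 + 22 + 37 = 1114.
Total exposure: 7 + 6 + 4 + 7 + 3 + 2 + 4 + 4 + 1 + 1 = 39 hours.
After the first batch: Gamma(13 + 1114, 14 + 39) = Gamma(1127, 53).
Total count 686 over total exposure 33 hours.
After the second batch: Gamma(1127 + 686, 53 + 33) = Gamma(1813, 86).

86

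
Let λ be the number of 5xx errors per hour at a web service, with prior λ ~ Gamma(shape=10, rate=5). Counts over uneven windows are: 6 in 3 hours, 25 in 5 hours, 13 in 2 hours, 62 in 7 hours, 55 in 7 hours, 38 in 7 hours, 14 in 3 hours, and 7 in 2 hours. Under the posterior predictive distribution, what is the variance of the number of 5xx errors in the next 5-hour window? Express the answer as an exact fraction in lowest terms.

52900/1681

Total count: 6 + 25 + 13 + 62 + 55 + 38 + 14 + 7 = 220.
Total exposure: 3 + 5 + 2 + 7 + 7 + 7 + 3 + 2 = 36 hours.
By Gamma–Poisson conjugacy, the posterior is Gamma(α + Σx, β + Σt) = Gamma(10 + 220, 5 + 36) = Gamma(230, 41).
The posterior predictive for a window of length T is Negative Binomial with variance T·α'·(β'+T)/β'² = 5·230·46/1681 = 52900/1681.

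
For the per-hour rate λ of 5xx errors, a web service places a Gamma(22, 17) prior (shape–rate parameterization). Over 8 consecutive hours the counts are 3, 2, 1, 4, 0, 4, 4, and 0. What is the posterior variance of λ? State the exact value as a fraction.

8/125

Total count: 3 + 2 + 1 + 4 + 0 + 4 + 4 + 0 = 18.
Total exposure: 8 hours.
Gamma(α, β) with Poisson data over total exposure Σt gives posterior Gamma(α+Σx, β+Σt) = Gamma(40, 25).
Posterior variance = α'/β'² = 40/625 = 8/125.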